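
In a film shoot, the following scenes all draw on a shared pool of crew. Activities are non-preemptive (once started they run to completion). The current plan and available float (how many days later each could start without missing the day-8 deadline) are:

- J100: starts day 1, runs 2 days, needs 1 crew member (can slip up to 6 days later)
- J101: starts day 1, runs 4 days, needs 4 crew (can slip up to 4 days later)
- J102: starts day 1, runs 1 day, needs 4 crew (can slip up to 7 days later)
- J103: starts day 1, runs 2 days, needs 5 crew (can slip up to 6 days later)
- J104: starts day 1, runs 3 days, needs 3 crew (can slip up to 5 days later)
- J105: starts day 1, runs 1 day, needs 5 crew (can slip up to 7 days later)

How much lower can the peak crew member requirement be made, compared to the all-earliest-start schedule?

15

Early-start peak: d1:22  d2:13  d3:7  d4:4  d5:0  d6:0  d7:0  d8:0 ⇒ 22.
Leveled (J100@1, J101@1, J102@5, J103@6, J104@3, J105@8): d1:5  d2:5  d3:7  d4:7  d5:7  d6:5  d7:5  d8:5 ⇒ 7.
Reduction 22 − 7 = 15.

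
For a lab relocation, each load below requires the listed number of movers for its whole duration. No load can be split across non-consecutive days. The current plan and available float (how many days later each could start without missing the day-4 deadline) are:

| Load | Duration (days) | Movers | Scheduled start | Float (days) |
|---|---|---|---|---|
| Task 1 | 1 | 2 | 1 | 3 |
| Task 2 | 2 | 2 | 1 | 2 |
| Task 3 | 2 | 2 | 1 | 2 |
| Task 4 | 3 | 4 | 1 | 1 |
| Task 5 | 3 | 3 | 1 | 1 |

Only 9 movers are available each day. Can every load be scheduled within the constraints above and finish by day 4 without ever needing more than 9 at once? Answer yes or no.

yes

Schedule Task 1@1, Task 2@1, Task 3@3, Task 4@1, Task 5@2: d1:8  d2:9  d3:9  d4:5 — peak 9 ≤ 9.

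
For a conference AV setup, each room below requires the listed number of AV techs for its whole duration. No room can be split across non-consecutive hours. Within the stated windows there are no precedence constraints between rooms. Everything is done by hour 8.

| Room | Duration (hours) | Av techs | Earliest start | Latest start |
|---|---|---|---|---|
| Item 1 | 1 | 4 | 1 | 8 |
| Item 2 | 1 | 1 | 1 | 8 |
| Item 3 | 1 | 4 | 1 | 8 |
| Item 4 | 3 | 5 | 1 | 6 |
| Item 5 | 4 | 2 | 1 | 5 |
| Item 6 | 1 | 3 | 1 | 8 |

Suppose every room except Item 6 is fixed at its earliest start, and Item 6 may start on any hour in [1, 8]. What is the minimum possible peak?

16

Item 6@1: h1:19  h2:7  h3:7  h4:2  h5:0  h6:0  h7:0  h8:0 → peak 19
Item 6@2: h1:16  h2:10  h3:7  h4:2  h5:0  h6:0  h7:0  h8:0 → peak 16
Item 6@3: h1:16  h2:7  h3:10  h4:2  h5:0  h6:0  h7:0  h8:0 → peak 16
Item 6@4: h1:16  h2:7  h3:7  h4:5  h5:0  h6:0  h7:0  h8:0 → peak 16
Item 6@5: h1:16  h2:7  h3:7  h4:2  h5:3  h6:0  h7:0  h8:0 → peak 16
Item 6@6: h1:16  h2:7  h3:7  h4:2  h5:0  h6:3  h7:0  h8:0 → peak 16
Item 6@7: h1:16  h2:7  h3:7  h4:2  h5:0  h6:0  h7:3  h8:0 → peak 16
Item 6@8: h1:16  h2:7  h3:7  h4:2  h5:0  h6:0  h7:0  h8:3 → peak 16
Best is Item 6@2, peak 16.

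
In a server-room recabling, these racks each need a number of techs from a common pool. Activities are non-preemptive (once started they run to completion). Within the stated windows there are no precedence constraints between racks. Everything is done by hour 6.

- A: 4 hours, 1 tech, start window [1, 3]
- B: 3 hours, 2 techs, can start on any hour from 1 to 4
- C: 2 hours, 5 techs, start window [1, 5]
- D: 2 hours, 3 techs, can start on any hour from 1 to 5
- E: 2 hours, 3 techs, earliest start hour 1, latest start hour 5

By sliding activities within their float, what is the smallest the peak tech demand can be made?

Early-start (A@1, B@1, C@1, D@1, E@1) gives peak 14: h1:14  h2:14  h3:3  h4:1  h5:0  h6:0.
Shift C→5, E→3.
Schedule A@1, B@1, C@5, D@1, E@3: h1:6  h2:6  h3:6  h4:4  h5:5  h6:5 — peak 6.
Total tech-hours = 32 over 6 hours ⇒ peak ≥ ⌈32/6⌉ = 6, so 6 is optimal.

6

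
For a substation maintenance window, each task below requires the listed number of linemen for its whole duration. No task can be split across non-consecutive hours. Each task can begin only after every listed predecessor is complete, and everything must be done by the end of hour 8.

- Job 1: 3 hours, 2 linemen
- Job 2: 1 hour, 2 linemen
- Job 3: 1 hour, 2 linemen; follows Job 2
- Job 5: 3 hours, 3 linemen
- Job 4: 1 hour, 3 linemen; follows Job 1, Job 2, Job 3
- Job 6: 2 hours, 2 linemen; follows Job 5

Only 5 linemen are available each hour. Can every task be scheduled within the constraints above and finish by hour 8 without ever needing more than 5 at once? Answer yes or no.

yes

Schedule Job 1@4, Job 2@4, Job 3@5, Job 5@1, Job 4@8, Job 6@6: h1:3  h2:3  h3:3  h4:4  h5:4  h6:4  h7:2  h8:3 — peak 4 ≤ 5.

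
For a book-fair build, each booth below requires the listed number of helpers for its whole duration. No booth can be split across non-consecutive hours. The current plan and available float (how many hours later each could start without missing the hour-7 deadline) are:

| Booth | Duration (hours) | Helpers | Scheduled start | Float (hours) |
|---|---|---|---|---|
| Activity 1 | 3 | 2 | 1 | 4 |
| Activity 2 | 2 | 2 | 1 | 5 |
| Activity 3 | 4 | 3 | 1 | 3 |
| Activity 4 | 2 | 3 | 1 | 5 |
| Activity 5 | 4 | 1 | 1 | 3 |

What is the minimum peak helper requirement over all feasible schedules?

Early-start (Activity 1@1, Activity 2@1, Activity 3@1, Activity 4@1, Activity 5@1) gives peak 11: h1:11  h2:11  h3:6  h4:4  h5:0  h6:0  h7:0.
Shift Activity 3→3, Activity 4→5.
Schedule Activity 1@1, Activity 2@1, Activity 3@3, Activity 4@5, Activity 5@1: h1:5  h2:5  h3:6  h4:4  h5:6  h6:6  h7:0 — peak 6.

6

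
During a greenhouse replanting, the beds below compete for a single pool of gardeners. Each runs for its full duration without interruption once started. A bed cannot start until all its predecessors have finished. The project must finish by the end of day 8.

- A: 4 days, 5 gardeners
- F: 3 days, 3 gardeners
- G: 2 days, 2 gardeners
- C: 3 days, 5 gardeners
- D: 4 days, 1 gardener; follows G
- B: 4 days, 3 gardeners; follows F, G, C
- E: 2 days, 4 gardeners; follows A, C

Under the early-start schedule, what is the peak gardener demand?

15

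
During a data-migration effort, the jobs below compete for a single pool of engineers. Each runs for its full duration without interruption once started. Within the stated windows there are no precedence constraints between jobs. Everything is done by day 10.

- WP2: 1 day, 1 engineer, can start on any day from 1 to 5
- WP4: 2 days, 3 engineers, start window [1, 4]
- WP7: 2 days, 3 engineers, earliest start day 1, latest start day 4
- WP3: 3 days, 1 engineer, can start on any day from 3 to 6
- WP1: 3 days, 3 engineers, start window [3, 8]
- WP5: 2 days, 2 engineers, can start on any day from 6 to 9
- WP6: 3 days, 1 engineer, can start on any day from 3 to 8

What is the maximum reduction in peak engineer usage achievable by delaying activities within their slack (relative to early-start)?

3

Early-start peak: d1:7  d2:6  d3:5  d4:5  d5:5  d6:2  d7:2  d8:0  d9:0  d10:0 ⇒ 7.
Leveled (WP2@1, WP4@1, WP7@3, WP3@3, WP1@5, WP5@8, WP6@6): d1:4  d2:3  d3:4  d4:4  d5:4  d6:4  d7:4  d8:3  d9:2  d10:0 ⇒ 4.
Reduction 7 − 4 = 3.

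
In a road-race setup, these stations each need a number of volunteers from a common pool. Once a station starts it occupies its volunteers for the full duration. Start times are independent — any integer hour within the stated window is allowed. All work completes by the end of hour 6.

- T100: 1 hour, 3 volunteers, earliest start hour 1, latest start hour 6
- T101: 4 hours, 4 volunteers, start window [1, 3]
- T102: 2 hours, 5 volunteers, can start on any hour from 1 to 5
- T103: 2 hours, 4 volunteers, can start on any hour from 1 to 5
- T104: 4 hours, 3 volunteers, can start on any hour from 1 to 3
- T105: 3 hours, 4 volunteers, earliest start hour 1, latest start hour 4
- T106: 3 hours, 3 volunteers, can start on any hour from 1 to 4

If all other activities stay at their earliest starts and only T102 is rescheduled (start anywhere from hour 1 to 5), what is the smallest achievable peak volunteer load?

21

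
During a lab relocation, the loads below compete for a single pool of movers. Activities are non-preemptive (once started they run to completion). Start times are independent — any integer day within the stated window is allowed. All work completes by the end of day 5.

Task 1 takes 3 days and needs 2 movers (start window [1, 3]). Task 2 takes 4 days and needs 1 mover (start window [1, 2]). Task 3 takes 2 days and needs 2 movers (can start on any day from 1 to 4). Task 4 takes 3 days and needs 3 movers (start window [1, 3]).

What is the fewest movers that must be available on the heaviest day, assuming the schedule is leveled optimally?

Early-start (Task 1@1, Task 2@1, Task 3@1, Task 4@1) gives peak 8: d1:8  d2:8  d3:6  d4:1  d5:0.
Shift Task 4→3.
Schedule Task 1@1, Task 2@1, Task 3@1, Task 4@3: d1:5  d2:5  d3:6  d4:4  d5:3 — peak 6.

6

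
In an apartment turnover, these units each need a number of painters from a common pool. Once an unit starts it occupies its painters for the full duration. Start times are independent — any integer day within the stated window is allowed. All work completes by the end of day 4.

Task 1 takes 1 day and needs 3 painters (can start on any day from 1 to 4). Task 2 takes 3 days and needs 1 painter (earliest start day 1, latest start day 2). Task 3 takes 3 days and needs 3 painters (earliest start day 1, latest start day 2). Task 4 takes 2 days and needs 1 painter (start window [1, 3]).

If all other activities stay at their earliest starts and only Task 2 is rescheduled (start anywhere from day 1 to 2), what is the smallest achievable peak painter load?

7

Task 2@1: d1:8  d2:5  d3:4  d4:0 → peak 8
Task 2@2: d1:7  d2:5  d3:4  d4:1 → peak 7
Best is Task 2@2, peak 7.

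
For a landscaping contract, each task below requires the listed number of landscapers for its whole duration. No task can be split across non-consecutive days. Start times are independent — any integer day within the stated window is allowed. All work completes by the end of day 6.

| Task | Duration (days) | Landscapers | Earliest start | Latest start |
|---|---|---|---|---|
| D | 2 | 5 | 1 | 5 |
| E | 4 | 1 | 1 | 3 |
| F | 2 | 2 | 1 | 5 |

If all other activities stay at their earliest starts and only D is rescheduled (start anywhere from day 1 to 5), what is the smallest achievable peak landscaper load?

5

D@1: d1:8  d2:8  d3:1  d4:1  d5:0  d6:0 → peak 8
D@2: d1:3  d2:8  d3:6  d4:1  d5:0  d6:0 → peak 8
D@3: d1:3  d2:3  d3:6  d4:6  d5:0  d6:0 → peak 6
D@4: d1:3  d2:3  d3:1  d4:6  d5:5  d6:0 → peak 6
D@5: d1:3  d2:3  d3:1  d4:1  d5:5  d6:5 → peak 5
Best is D@5, peak 5.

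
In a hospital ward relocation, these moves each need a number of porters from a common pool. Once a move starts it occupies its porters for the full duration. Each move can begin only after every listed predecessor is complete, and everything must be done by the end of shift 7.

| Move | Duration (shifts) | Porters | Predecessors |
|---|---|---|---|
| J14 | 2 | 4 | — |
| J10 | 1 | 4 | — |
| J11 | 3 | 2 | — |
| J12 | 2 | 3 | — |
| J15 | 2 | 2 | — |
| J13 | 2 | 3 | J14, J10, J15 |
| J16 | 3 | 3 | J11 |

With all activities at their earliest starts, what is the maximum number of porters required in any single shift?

Early-start schedule: J14@1, J10@1, J11@1, J12@1, J15@1, J13@3, J16@4.
Load per shift: shift 1: 15, shift 2: 11, shift 3: 5, shift 4: 6, shift 5: 3, shift 6: 3, shift 7: 0.
Peak is 15.

15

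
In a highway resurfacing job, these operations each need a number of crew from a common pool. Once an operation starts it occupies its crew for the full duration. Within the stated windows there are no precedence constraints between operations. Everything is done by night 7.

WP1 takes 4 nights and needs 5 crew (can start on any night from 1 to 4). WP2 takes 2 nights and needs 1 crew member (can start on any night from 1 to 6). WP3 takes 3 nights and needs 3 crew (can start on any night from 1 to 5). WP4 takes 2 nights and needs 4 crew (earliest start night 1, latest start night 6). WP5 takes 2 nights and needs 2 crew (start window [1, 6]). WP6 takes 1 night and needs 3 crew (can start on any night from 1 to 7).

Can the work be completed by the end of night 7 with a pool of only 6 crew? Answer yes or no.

no

Total crew member-nights = 46; over 7 nights the average is 46/7 > 6, so some night must exceed 6.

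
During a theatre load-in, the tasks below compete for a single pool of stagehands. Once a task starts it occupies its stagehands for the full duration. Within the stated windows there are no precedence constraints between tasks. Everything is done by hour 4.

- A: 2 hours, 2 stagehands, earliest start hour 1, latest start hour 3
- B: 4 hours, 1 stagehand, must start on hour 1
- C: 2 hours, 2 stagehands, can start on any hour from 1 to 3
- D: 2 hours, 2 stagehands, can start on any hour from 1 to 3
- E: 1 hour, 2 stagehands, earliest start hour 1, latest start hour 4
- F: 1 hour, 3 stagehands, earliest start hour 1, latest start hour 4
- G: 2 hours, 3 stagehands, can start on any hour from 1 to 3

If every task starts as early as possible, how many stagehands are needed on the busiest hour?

Early-start schedule: A@1, B@1, C@1, D@1, E@1, F@1, G@1.
Load per hour: hour 1: 15, hour 2: 10, hour 3: 1, hour 4: 1.
Peak is 15.

15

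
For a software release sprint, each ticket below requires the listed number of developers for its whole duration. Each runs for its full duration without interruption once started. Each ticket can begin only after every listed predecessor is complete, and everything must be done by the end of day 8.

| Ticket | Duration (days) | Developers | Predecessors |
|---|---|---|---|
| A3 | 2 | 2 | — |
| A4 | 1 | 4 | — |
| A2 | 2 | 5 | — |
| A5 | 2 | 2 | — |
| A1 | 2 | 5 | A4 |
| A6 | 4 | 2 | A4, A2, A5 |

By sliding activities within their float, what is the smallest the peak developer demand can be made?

Early-start (A3@1, A4@1, A2@1, A5@1, A1@2, A6@3) gives peak 14: d1:13  d2:14  d3:7  d4:2  d5:2  d6:2  d7:0  d8:0.
Shift A2→2, A5→3, A1→4, A6→5.
Schedule A3@1, A4@1, A2@2, A5@3, A1@4, A6@5: d1:6  d2:7  d3:7  d4:7  d5:7  d6:2  d7:2  d8:2 — peak 7.

7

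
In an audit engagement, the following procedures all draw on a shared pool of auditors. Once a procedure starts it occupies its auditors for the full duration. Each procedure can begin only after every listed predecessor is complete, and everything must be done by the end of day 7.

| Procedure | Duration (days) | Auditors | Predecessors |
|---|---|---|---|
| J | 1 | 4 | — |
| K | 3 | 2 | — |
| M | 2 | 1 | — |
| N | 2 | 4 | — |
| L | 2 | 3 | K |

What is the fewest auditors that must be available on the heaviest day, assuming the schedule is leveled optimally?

6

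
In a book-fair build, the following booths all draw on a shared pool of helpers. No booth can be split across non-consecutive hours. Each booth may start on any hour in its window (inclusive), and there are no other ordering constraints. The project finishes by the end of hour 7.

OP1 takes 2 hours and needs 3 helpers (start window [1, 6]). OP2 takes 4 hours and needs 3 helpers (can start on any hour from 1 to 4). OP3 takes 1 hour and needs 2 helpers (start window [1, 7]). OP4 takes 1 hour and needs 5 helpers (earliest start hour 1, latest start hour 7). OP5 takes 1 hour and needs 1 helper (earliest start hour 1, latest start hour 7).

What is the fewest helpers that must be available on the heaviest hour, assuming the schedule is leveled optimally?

5

Early-start (OP1@1, OP2@1, OP3@1, OP4@1, OP5@1) gives peak 14: h1:14  h2:6  h3:3  h4:3  h5:0  h6:0  h7:0.
Shift OP2→3, OP4→7, OP5→2.
Schedule OP1@1, OP2@3, OP3@1, OP4@7, OP5@2: h1:5  h2:4  h3:3  h4:3  h5:3  h6:3  h7:5 — peak 5.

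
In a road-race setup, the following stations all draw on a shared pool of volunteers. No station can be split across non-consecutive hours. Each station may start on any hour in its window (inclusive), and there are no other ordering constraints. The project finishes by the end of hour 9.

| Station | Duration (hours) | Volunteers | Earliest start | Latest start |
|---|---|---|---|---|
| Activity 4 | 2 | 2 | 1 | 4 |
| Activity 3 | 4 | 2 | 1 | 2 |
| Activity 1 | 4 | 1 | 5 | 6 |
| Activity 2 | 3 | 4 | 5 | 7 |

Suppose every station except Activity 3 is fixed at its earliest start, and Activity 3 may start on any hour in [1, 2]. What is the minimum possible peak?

5

Activity 3@1: h1:4  h2:4  h3:2  h4:2  h5:5  h6:5  h7:5  h8:1  h9:0 → peak 5
Activity 3@2: h1:2  h2:4  h3:2  h4:2  h5:7  h6:5  h7:5  h8:1  h9:0 → peak 7
Best is Activity 3@1, peak 5.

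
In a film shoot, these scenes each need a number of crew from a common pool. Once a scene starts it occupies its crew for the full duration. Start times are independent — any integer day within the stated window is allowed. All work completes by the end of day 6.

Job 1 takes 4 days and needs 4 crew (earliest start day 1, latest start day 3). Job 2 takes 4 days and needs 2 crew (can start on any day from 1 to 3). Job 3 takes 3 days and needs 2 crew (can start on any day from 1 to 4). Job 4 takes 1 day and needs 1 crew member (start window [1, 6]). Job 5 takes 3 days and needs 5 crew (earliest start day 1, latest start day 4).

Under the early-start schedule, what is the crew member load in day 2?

13

At early start, day 2 has: Job 1, Job 2, Job 3, Job 5.
Demand: 4 + 2 + 2 + 5 = 13.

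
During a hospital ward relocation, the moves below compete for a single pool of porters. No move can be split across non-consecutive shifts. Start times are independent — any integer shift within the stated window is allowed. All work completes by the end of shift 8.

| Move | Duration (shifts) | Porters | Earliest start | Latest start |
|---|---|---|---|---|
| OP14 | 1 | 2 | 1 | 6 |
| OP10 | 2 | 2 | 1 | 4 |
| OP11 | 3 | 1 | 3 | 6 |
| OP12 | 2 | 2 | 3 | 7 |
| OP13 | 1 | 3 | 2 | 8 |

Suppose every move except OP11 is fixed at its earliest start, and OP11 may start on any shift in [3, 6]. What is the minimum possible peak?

OP11@3: s1:4  s2:5  s3:3  s4:3  s5:1  s6:0  s7:0  s8:0 → peak 5
OP11@4: s1:4  s2:5  s3:2  s4:3  s5:1  s6:1  s7:0  s8:0 → peak 5
OP11@5: s1:4  s2:5  s3:2  s4:2  s5:1  s6:1  s7:1  s8:0 → peak 5
OP11@6: s1:4  s2:5  s3:2  s4:2  s5:0  s6:1  s7:1  s8:1 → peak 5
Best is OP11@3, peak 5.

5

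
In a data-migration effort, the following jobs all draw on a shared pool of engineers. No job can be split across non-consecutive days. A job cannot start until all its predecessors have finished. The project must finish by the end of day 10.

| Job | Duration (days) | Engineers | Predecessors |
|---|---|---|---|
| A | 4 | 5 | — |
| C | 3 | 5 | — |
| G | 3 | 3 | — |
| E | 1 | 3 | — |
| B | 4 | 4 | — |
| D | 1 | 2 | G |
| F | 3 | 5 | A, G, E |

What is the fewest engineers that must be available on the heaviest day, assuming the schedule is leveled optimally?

9

Early-start (A@1, C@1, G@1, E@1, B@1, D@4, F@5) gives peak 20: d1:20  d2:17  d3:17  d4:11  d5:5  d6:5  d7:5  d8:0  d9:0  d10:0.
Shift C→5, E→4, B→5, D→9, F→8.
Schedule A@1, C@5, G@1, E@4, B@5, D@9, F@8: d1:8  d2:8  d3:8  d4:8  d5:9  d6:9  d7:9  d8:9  d9:7  d10:5 — peak 9.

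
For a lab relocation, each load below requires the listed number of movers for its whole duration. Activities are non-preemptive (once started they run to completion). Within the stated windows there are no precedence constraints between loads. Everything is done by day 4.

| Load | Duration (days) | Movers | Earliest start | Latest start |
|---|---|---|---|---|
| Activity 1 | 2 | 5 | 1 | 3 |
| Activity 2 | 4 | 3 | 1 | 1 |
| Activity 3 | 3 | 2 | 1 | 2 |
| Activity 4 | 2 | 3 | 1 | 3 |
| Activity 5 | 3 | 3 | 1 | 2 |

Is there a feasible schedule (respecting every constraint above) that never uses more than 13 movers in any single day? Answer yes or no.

yes

Schedule Activity 1@1, Activity 2@1, Activity 3@1, Activity 4@3, Activity 5@1: d1:13  d2:13  d3:11  d4:6 — peak 13 ≤ 13.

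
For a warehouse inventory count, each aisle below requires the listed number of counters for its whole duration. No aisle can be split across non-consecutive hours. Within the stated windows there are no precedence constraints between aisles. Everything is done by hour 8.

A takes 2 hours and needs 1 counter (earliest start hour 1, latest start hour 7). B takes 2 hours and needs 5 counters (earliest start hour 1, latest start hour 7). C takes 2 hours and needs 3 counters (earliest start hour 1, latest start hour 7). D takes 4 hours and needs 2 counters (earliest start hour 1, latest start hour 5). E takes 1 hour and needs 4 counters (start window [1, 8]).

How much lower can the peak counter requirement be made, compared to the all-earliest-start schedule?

Early-start peak: h1:15  h2:11  h3:2  h4:2  h5:0  h6:0  h7:0  h8:0 ⇒ 15.
Leveled (A@1, B@3, C@5, D@5, E@1): h1:5  h2:1  h3:5  h4:5  h5:5  h6:5  h7:2  h8:2 ⇒ 5.
Reduction 15 − 5 = 10.

10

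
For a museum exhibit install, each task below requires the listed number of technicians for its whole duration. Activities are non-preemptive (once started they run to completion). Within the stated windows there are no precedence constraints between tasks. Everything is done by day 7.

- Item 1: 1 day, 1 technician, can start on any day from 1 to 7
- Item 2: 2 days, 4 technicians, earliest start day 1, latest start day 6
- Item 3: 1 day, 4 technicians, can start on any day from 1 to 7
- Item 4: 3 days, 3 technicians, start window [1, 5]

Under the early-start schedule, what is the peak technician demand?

12

Early-start schedule: Item 1@1, Item 2@1, Item 3@1, Item 4@1.
Load per day: day 1: 12, day 2: 7, day 3: 3, day 4: 0, day 5: 0, day 6: 0, day 7: 0.
Peak is 12.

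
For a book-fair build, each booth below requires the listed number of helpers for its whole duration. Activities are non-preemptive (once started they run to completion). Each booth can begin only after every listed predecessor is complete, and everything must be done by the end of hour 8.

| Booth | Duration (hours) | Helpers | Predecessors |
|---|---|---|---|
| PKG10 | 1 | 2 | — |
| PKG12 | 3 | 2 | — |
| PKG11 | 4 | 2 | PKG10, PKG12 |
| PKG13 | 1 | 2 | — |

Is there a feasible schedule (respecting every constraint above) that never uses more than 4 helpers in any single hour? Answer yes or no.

Schedule PKG10@1, PKG12@1, PKG11@4, PKG13@2: h1:4  h2:4  h3:2  h4:2  h5:2  h6:2  h7:2  h8:0 — peak 4 ≤ 4.

yes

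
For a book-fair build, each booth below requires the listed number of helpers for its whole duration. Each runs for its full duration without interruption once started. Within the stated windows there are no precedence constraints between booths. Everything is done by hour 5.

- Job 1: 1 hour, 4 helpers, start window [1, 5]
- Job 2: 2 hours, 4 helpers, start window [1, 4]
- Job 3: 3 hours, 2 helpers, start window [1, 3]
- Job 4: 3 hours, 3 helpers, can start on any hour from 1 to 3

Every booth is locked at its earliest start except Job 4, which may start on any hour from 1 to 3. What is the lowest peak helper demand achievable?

10

Job 4@1: h1:13  h2:9  h3:5  h4:0  h5:0 → peak 13
Job 4@2: h1:10  h2:9  h3:5  h4:3  h5:0 → peak 10
Job 4@3: h1:10  h2:6  h3:5  h4:3  h5:3 → peak 10
Best is Job 4@2, peak 10.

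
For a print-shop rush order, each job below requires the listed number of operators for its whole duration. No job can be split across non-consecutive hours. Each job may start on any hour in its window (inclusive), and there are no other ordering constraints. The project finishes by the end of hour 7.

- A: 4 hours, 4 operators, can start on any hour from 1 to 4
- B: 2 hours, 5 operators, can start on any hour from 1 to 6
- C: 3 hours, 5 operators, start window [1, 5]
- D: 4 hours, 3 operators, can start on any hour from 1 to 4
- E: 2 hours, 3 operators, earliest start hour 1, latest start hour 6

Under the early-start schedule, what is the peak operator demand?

20

Early-start schedule: A@1, B@1, C@1, D@1, E@1.
Load per hour: hour 1: 20, hour 2: 20, hour 3: 12, hour 4: 7, hour 5: 0, hour 6: 0, hour 7: 0.
Peak is 20.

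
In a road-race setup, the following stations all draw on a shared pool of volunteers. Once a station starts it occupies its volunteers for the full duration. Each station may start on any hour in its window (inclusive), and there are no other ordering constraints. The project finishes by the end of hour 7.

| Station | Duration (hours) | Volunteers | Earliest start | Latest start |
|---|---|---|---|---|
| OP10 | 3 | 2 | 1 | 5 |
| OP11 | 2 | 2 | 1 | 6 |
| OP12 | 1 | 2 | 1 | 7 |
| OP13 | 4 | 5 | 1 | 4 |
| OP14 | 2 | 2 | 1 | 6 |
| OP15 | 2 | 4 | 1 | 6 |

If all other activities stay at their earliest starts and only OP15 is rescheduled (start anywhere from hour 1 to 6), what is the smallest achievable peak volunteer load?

13

OP15@1: h1:17  h2:15  h3:7  h4:5  h5:0  h6:0  h7:0 → peak 17
OP15@2: h1:13  h2:15  h3:11  h4:5  h5:0  h6:0  h7:0 → peak 15
OP15@3: h1:13  h2:11  h3:11  h4:9  h5:0  h6:0  h7:0 → peak 13
OP15@4: h1:13  h2:11  h3:7  h4:9  h5:4  h6:0  h7:0 → peak 13
OP15@5: h1:13  h2:11  h3:7  h4:5  h5:4  h6:4  h7:0 → peak 13
OP15@6: h1:13  h2:11  h3:7  h4:5  h5:0  h6:4  h7:4 → peak 13
Best is OP15@3, peak 13.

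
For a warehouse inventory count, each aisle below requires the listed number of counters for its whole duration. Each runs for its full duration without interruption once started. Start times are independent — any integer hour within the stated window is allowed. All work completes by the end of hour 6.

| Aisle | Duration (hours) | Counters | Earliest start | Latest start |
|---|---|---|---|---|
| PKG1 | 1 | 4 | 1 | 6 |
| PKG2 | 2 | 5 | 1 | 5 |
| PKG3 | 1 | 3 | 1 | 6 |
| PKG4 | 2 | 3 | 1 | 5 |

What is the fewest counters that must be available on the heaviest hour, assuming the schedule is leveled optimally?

5

Early-start (PKG1@1, PKG2@1, PKG3@1, PKG4@1) gives peak 15: h1:15  h2:8  h3:0  h4:0  h5:0  h6:0.
Shift PKG2→2, PKG3→4, PKG4→5.
Schedule PKG1@1, PKG2@2, PKG3@4, PKG4@5: h1:4  h2:5  h3:5  h4:3  h5:3  h6:3 — peak 5.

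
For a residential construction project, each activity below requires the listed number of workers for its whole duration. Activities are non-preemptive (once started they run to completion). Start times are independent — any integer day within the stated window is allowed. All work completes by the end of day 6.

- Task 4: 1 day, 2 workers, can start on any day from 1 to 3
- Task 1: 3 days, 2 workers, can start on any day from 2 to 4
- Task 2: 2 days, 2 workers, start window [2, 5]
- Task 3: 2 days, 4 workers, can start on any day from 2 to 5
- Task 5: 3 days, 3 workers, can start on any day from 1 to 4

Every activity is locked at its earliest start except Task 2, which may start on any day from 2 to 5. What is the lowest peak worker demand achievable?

Task 2@2: d1:5  d2:11  d3:11  d4:2  d5:0  d6:0 → peak 11
Task 2@3: d1:5  d2:9  d3:11  d4:4  d5:0  d6:0 → peak 11
Task 2@4: d1:5  d2:9  d3:9  d4:4  d5:2  d6:0 → peak 9
Task 2@5: d1:5  d2:9  d3:9  d4:2  d5:2  d6:2 → peak 9
Best is Task 2@4, peak 9.

9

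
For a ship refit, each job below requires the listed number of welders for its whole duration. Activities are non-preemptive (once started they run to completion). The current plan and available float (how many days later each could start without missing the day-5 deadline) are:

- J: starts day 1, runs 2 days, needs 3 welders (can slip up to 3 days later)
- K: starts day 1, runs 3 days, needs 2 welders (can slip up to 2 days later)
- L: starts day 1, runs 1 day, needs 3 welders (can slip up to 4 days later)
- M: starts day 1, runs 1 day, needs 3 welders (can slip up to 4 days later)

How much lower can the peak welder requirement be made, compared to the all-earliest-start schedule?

Early-start peak: d1:11  d2:5  d3:2  d4:0  d5:0 ⇒ 11.
Leveled (J@1, K@1, L@3, M@4): d1:5  d2:5  d3:5  d4:3  d5:0 ⇒ 5.
Reduction 11 − 5 = 6.

6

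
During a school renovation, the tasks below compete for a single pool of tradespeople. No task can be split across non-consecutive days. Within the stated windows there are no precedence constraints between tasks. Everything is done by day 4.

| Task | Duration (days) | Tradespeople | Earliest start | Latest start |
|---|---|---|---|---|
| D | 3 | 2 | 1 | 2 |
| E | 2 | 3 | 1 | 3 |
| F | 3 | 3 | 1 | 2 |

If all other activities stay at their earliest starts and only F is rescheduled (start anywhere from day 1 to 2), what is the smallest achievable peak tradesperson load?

F@1: d1:8  d2:8  d3:5  d4:0 → peak 8
F@2: d1:5  d2:8  d3:5  d4:3 → peak 8
Best is F@1, peak 8.

8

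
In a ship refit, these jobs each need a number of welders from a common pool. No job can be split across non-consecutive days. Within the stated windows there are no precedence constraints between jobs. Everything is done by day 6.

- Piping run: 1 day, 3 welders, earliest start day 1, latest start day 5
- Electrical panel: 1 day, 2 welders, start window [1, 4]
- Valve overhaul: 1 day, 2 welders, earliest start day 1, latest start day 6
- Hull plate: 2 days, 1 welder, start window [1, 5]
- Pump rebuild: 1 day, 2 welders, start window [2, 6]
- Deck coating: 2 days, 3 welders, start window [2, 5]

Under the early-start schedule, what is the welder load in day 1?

8

At early start, day 1 has: Piping run, Electrical panel, Valve overhaul, Hull plate.
Demand: 3 + 2 + 2 + 1 = 8.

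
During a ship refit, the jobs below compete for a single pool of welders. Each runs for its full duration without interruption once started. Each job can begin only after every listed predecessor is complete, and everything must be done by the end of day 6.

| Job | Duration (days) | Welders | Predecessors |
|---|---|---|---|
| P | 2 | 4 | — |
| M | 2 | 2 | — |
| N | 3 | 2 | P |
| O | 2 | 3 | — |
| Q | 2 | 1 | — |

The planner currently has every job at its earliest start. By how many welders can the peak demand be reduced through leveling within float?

Early-start peak: d1:10  d2:10  d3:2  d4:2  d5:2  d6:0 ⇒ 10.
Leveled (P@1, M@3, N@3, O@5, Q@1): d1:5  d2:5  d3:4  d4:4  d5:5  d6:3 ⇒ 5.
Reduction 10 − 5 = 5.

5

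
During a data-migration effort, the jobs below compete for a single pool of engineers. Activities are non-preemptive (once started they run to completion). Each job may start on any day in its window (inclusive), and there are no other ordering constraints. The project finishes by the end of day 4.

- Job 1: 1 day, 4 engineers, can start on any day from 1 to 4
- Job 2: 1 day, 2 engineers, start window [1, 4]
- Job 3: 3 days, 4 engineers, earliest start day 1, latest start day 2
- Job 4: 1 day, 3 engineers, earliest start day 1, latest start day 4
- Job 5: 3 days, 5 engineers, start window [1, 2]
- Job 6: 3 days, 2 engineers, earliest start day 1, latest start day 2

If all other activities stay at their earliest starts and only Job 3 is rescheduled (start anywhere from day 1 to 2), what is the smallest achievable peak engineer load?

16

Job 3@1: d1:20  d2:11  d3:11  d4:0 → peak 20
Job 3@2: d1:16  d2:11  d3:11  d4:4 → peak 16
Best is Job 3@2, peak 16.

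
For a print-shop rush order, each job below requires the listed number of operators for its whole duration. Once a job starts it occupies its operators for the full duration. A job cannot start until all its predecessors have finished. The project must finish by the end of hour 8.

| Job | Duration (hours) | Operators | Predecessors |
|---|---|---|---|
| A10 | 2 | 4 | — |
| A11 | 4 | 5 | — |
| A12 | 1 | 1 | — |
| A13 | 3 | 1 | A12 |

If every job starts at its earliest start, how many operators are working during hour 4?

At early start, hour 4 has: A11, A13.
Demand: 5 + 1 = 6.

6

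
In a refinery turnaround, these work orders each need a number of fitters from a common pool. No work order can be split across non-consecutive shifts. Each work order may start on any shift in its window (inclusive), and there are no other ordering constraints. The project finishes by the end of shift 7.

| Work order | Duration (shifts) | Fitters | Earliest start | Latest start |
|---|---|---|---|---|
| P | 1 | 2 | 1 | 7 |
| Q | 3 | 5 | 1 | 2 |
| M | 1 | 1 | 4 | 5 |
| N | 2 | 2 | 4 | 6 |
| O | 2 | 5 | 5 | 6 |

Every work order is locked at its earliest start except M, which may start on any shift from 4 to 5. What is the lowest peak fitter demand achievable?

M@4: s1:7  s2:5  s3:5  s4:3  s5:7  s6:5  s7:0 → peak 7
M@5: s1:7  s2:5  s3:5  s4:2  s5:8  s6:5  s7:0 → peak 8
Best is M@4, peak 7.

7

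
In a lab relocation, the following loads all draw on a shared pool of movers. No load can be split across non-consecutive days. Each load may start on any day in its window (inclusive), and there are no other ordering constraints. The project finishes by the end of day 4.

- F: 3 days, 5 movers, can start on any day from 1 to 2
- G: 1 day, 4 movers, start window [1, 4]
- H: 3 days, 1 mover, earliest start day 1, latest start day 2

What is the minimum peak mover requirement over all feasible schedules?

6

Early-start (F@1, G@1, H@1) gives peak 10: d1:10  d2:6  d3:6  d4:0.
Shift G→4.
Schedule F@1, G@4, H@1: d1:6  d2:6  d3:6  d4:4 — peak 6.
Total mover-days = 22 over 4 days ⇒ peak ≥ ⌈22/4⌉ = 6, so 6 is optimal.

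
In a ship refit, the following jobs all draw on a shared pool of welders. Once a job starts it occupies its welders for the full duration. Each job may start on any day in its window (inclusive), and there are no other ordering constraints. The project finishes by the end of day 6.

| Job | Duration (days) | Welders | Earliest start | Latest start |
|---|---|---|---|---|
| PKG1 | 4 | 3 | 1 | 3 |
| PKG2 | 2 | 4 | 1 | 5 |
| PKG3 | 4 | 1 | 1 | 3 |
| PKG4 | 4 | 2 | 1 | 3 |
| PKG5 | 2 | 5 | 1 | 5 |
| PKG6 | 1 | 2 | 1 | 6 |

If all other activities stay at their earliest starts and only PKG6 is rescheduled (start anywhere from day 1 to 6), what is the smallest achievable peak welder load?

PKG6@1: d1:17  d2:15  d3:6  d4:6  d5:0  d6:0 → peak 17
PKG6@2: d1:15  d2:17  d3:6  d4:6  d5:0  d6:0 → peak 17
PKG6@3: d1:15  d2:15  d3:8  d4:6  d5:0  d6:0 → peak 15
PKG6@4: d1:15  d2:15  d3:6  d4:8  d5:0  d6:0 → peak 15
PKG6@5: d1:15  d2:15  d3:6  d4:6  d5:2  d6:0 → peak 15
PKG6@6: d1:15  d2:15  d3:6  d4:6  d5:0  d6:2 → peak 15
Best is PKG6@3, peak 15.

15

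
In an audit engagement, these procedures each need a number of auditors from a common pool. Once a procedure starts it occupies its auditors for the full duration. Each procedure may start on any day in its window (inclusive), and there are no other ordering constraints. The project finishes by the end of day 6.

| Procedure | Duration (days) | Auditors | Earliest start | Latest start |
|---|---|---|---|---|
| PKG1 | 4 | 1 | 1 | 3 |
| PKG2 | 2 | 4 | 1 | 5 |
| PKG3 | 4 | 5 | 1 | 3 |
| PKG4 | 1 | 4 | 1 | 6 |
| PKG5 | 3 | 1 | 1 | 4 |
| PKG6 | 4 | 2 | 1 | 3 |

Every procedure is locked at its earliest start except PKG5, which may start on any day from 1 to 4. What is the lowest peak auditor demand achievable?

16

PKG5@1: d1:17  d2:13  d3:9  d4:8  d5:0  d6:0 → peak 17
PKG5@2: d1:16  d2:13  d3:9  d4:9  d5:0  d6:0 → peak 16
PKG5@3: d1:16  d2:12  d3:9  d4:9  d5:1  d6:0 → peak 16
PKG5@4: d1:16  d2:12  d3:8  d4:9  d5:1  d6:1 → peak 16
Best is PKG5@2, peak 16.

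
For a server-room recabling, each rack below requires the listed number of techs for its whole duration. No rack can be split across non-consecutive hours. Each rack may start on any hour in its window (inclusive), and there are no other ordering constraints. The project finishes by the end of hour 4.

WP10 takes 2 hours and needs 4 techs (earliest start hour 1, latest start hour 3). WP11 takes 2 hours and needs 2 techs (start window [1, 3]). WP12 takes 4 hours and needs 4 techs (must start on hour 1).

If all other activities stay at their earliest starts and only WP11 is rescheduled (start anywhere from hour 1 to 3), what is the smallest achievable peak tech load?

8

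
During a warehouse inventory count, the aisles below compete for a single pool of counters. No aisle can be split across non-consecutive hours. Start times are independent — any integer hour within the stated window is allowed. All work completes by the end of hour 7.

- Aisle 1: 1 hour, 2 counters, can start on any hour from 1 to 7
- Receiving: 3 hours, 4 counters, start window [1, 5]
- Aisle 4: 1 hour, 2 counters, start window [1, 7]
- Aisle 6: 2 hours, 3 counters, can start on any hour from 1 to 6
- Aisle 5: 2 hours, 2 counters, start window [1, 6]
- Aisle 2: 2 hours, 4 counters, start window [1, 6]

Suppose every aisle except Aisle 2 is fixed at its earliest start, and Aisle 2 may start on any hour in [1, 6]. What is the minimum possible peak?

Aisle 2@1: h1:17  h2:13  h3:4  h4:0  h5:0  h6:0  h7:0 → peak 17
Aisle 2@2: h1:13  h2:13  h3:8  h4:0  h5:0  h6:0  h7:0 → peak 13
Aisle 2@3: h1:13  h2:9  h3:8  h4:4  h5:0  h6:0  h7:0 → peak 13
Aisle 2@4: h1:13  h2:9  h3:4  h4:4  h5:4  h6:0  h7:0 → peak 13
Aisle 2@5: h1:13  h2:9  h3:4  h4:0  h5:4  h6:4  h7:0 → peak 13
Aisle 2@6: h1:13  h2:9  h3:4  h4:0  h5:0  h6:4  h7:4 → peak 13
Best is Aisle 2@2, peak 13.

13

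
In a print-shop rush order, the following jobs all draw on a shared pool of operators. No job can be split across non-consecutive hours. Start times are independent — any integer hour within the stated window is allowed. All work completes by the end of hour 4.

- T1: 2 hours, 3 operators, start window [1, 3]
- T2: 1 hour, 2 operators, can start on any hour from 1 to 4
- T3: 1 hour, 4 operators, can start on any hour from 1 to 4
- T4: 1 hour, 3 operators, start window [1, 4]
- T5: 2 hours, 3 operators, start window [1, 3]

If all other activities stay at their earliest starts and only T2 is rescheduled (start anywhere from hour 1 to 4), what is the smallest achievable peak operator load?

T2@1: h1:15  h2:6  h3:0  h4:0 → peak 15
T2@2: h1:13  h2:8  h3:0  h4:0 → peak 13
T2@3: h1:13  h2:6  h3:2  h4:0 → peak 13
T2@4: h1:13  h2:6  h3:0  h4:2 → peak 13
Best is T2@2, peak 13.

13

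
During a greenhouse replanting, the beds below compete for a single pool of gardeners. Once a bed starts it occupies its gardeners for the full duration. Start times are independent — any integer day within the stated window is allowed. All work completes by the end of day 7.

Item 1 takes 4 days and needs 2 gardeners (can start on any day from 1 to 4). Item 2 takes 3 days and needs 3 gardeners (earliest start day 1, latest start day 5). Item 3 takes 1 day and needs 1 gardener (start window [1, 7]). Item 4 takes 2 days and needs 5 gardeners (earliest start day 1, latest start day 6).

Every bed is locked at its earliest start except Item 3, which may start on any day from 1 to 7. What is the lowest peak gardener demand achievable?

10

Item 3@1: d1:11  d2:10  d3:5  d4:2  d5:0  d6:0  d7:0 → peak 11
Item 3@2: d1:10  d2:11  d3:5  d4:2  d5:0  d6:0  d7:0 → peak 11
Item 3@3: d1:10  d2:10  d3:6  d4:2  d5:0  d6:0  d7:0 → peak 10
Item 3@4: d1:10  d2:10  d3:5  d4:3  d5:0  d6:0  d7:0 → peak 10
Item 3@5: d1:10  d2:10  d3:5  d4:2  d5:1  d6:0  d7:0 → peak 10
Item 3@6: d1:10  d2:10  d3:5  d4:2  d5:0  d6:1  d7:0 → peak 10
Item 3@7: d1:10  d2:10  d3:5  d4:2  d5:0  d6:0  d7:1 → peak 10
Best is Item 3@3, peak 10.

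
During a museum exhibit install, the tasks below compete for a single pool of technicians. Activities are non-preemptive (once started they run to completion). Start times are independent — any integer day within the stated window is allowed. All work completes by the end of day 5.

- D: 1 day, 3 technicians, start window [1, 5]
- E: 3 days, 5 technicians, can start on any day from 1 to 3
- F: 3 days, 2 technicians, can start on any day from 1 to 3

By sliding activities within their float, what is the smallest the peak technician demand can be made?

7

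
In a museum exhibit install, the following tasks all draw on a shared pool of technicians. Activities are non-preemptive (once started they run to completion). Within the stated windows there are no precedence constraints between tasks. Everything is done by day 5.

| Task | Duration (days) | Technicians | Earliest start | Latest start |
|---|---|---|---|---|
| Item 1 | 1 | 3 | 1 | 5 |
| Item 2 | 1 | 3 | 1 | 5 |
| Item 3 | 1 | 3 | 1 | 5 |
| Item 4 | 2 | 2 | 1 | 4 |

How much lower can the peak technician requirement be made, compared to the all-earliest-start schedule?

8

Early-start peak: d1:11  d2:2  d3:0  d4:0  d5:0 ⇒ 11.
Leveled (Item 1@1, Item 2@2, Item 3@3, Item 4@4): d1:3  d2:3  d3:3  d4:2  d5:2 ⇒ 3.
Reduction 11 − 3 = 8.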